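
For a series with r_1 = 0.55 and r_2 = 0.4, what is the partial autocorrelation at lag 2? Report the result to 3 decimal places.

φ_{22} = (r_2 − r_1²) / (1 − r_1²)
r_1² = (0.55)² = 0.3025
Numerator = 0.4 − 0.3025 = 0.0975; denominator = 1 − 0.3025 = 0.6975
φ_{22} = 0.0975 / 0.6975 = 0.140

0.140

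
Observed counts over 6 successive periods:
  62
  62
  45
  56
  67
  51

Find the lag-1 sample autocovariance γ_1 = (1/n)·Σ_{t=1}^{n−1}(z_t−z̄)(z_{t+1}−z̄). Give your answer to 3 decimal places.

Mean z̄ = (62 + 62 + 45 + 56 + 67 + 51)/6 = 57.1667
Deviations: 4.8333, 4.8333, -12.1667, -1.1667, 9.8333, -6.1667
Σ_{t=1}^{5}(z_t−z̄)(z_{t+1}−z̄) = -93.3611
γ_1 = -93.3611 / 6 = -15.560

-15.560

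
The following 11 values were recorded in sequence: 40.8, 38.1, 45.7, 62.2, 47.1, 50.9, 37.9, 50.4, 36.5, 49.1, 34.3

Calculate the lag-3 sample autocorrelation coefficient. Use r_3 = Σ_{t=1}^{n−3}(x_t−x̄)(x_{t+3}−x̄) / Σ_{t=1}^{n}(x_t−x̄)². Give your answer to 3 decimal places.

-0.477

Mean x̄ = (40.8 + 38.1 + 45.7 + 62.2 + 47.1 + 50.9 + 37.9 + 50.4 + 36.5 + 49.1 + 34.3)/11 = 44.8182
Numerator Σ_{t=1}^{8}(x_t−x̄)(x_{t+3}−x̄) = -326.2464
Denominator Σ(x_t−x̄)² = 683.5564
r_3 = -326.2464 / 683.5564 = -0.477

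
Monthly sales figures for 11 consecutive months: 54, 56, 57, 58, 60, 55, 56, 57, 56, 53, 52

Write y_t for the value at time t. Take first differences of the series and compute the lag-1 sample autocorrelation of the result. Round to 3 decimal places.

-0.097

First differences Δy: 2, 1, 1, 2, -5, 1, 1, -1, -3, -1
Mean of differences = -0.2000
Numerator Σ(Δy_t−Δȳ)(Δy_{t+1}−Δȳ) = -4.6400
Denominator Σ(Δy_t−Δȳ)² = 47.6000
r_1(Δy) = -4.6400 / 47.6000 = -0.097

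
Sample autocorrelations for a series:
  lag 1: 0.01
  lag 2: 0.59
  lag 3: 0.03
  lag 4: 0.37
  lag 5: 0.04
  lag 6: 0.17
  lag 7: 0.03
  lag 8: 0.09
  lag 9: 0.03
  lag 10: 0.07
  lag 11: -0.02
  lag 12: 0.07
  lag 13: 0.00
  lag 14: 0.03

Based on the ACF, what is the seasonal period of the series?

2

The largest autocorrelation is r_2 = 0.59, with weaker echoes at lags 4 (0.37) and 6 (0.17); the remaining lags stay at or below 0.09.
The dominant spike at lag 2 indicates a seasonal period of 2.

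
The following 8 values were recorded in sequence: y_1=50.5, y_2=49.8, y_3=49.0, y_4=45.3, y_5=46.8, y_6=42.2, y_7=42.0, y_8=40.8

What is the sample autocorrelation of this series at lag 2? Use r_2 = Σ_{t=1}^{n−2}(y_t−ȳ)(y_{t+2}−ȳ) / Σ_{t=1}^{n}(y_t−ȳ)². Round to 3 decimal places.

Mean ȳ = (50.5 + 49.8 + 49.0 + 45.3 + 46.8 + 42.2 + 42.0 + 40.8)/8 = 45.8000
Σ(y_t−ȳ)(y_{t+2}−ȳ) = (15.0400) + (-2.0000) + (3.2000) + (1.8000) + (-3.8000) + (18.0000) = 32.2400
Denominator Σ(y_t−ȳ)² = 101.9800
r_2 = 32.2400 / 101.9800 = 0.316

0.316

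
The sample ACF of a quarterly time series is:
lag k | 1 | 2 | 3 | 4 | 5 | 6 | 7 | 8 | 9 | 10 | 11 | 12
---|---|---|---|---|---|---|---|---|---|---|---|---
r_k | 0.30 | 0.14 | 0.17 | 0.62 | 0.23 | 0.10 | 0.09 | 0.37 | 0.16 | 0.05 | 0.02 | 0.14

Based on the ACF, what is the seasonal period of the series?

4

The largest autocorrelation is r_4 = 0.62, with a weaker echo at lag 8 (0.37); the remaining lags stay at or below 0.30. The elevated value at lag 1 (0.30), dropping to 0.14 at lag 2, reflects decaying short-term dependence rather than seasonality.
The dominant spike at lag 4 indicates a seasonal period of 4.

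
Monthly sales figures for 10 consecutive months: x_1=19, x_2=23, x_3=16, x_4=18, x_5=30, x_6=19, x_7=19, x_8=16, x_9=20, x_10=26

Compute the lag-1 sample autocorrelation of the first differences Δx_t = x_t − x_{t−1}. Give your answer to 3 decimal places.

First differences Δx: 4, -7, 2, 12, -11, 0, -3, 4, 6
Mean of differences = 0.7778
Numerator Σ(Δx_t−Δx̄)(Δx_{t+1}−Δx̄) = -136.2716
Denominator Σ(Δx_t−Δx̄)² = 389.5556
r_1(Δx) = -136.2716 / 389.5556 = -0.350

-0.350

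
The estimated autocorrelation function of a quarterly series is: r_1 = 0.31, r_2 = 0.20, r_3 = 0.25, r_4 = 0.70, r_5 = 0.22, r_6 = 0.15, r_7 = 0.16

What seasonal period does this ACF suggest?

The largest autocorrelation is r_4 = 0.70; the remaining lags stay at or below 0.31. The elevated value at lag 1 (0.31), dropping to 0.20 at lag 2, reflects decaying short-term dependence rather than seasonality.
The dominant spike at lag 4 indicates a seasonal period of 4.

4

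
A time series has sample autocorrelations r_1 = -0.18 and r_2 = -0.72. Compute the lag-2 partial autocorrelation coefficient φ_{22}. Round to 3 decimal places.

φ_{22} = (r_2 − r_1²) / (1 − r_1²)
r_1² = (-0.18)² = 0.0324
Numerator = -0.72 − 0.0324 = -0.7524; denominator = 1 − 0.0324 = 0.9676
φ_{22} = -0.7524 / 0.9676 = -0.778

-0.778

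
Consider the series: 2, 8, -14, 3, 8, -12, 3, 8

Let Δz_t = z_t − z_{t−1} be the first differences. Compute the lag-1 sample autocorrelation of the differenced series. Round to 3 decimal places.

-0.502

First differences Δz: 6, -22, 17, 5, -20, 15, 5
Mean of differences = 0.8571
Numerator Σ(Δz_t−Δz̄)(Δz_{t+1}−Δz̄) = -742.4490
Denominator Σ(Δz_t−Δz̄)² = 1478.8571
r_1(Δz) = -742.4490 / 1478.8571 = -0.502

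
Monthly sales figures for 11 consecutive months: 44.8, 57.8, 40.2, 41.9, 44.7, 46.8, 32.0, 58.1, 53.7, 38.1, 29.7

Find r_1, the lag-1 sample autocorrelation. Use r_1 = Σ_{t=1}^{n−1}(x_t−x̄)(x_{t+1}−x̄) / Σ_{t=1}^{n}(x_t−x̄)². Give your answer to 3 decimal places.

Mean x̄ = (44.8 + 57.8 + 40.2 + 41.9 + 44.7 + 46.8 + 32.0 + 58.1 + 53.7 + 38.1 + 29.7)/11 = 44.3455
Numerator Σ_{t=1}^{10}(x_t−x̄)(x_{t+1}−x̄) = -77.9157
Denominator Σ(x_t−x̄)² = 893.1473
r_1 = -77.9157 / 893.1473 = -0.087

-0.087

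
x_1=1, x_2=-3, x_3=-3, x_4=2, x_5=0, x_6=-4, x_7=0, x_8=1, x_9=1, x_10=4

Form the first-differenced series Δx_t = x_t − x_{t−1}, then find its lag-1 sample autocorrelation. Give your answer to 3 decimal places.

-0.180

First differences Δx: -4, 0, 5, -2, -4, 4, 1, 0, 3
Mean of differences = 0.3333
Numerator Σ(Δx_t−Δx̄)(Δx_{t+1}−Δx̄) = -15.4444
Denominator Σ(Δx_t−Δx̄)² = 86.0000
r_1(Δx) = -15.4444 / 86.0000 = -0.180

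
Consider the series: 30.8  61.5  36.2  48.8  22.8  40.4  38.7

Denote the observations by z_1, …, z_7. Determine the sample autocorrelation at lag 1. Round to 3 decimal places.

-0.503

Mean z̄ = (30.8 + 61.5 + 36.2 + 48.8 + 22.8 + 40.4 + 38.7)/7 = 39.8857
Deviations from mean: -9.0857, 21.6143, -3.6857, 8.9143, -17.0857, 0.5143, -1.1857
Numerator Σ_{t=1}^{6}(z_t−z̄)(z_{t+1}−z̄) = -470.6045
Denominator Σ(z_t−z̄)² = 936.3686
r_1 = -470.6045 / 936.3686 = -0.503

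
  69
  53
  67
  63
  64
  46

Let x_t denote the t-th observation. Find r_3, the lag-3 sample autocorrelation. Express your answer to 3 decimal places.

Mean x̄ = (69 + 53 + 67 + 63 + 64 + 46)/6 = 60.3333
Σ(x_t−x̄)(x_{t+3}−x̄) = (23.1111) + (-26.8889) + (-95.5556) = -99.3333
Denominator Σ(x_t−x̄)² = 399.3333
r_3 = -99.3333 / 399.3333 = -0.249

-0.249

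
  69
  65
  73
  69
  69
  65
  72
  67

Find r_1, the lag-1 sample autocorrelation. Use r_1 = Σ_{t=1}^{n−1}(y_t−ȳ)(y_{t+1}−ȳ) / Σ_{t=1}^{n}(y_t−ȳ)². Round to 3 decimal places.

Mean ȳ = (69 + 65 + 73 + 69 + 69 + 65 + 72 + 67)/8 = 68.6250
Deviations from mean: 0.3750, -3.6250, 4.3750, 0.3750, 0.3750, -3.6250, 3.3750, -1.6250
Σ(y_t−ȳ)(y_{t+1}−ȳ) = (-1.3594) + (-15.8594) + (1.6406) + (0.1406) + (-1.3594) + (-12.2344) + (-5.4844) = -34.5156
Denominator Σ(y_t−ȳ)² = 59.8750
r_1 = -34.5156 / 59.8750 = -0.576

-0.576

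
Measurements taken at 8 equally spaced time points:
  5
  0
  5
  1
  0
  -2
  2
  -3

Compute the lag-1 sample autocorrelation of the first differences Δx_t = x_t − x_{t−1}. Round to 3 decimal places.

-0.642

First differences Δx: -5, 5, -4, -1, -2, 4, -5
Mean of differences = -1.1429
Numerator Σ(Δx_t−Δx̄)(Δx_{t+1}−Δx̄) = -66.0204
Denominator Σ(Δx_t−Δx̄)² = 102.8571
r_1(Δx) = -66.0204 / 102.8571 = -0.642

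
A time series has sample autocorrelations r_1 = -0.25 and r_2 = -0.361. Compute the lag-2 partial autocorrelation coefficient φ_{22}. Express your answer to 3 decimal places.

-0.452

φ_{22} = (r_2 − r_1²) / (1 − r_1²)
r_1² = (-0.25)² = 0.0625
Numerator = -0.361 − 0.0625 = -0.4235; denominator = 1 − 0.0625 = 0.9375
φ_{22} = -0.4235 / 0.9375 = -0.452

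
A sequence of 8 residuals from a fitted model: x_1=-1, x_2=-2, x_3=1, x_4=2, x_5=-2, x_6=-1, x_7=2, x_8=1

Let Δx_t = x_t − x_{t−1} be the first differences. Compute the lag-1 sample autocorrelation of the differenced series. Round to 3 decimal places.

-0.246

First differences Δx: -1, 3, 1, -4, 1, 3, -1
Mean of differences = 0.2857
Numerator Σ(Δx_t−Δx̄)(Δx_{t+1}−Δx̄) = -9.2245
Denominator Σ(Δx_t−Δx̄)² = 37.4286
r_1(Δx) = -9.2245 / 37.4286 = -0.246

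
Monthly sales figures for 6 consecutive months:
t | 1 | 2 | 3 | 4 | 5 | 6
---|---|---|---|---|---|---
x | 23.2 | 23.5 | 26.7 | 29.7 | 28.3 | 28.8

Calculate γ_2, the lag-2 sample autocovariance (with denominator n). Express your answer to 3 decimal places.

Mean x̄ = (23.2 + 23.5 + 26.7 + 29.7 + 28.3 + 28.8)/6 = 26.7000
Σ_{t=1}^{4}(x_t−x̄)(x_{t+2}−x̄) = -3.3000
γ_2 = -3.3000 / 6 = -0.550

-0.550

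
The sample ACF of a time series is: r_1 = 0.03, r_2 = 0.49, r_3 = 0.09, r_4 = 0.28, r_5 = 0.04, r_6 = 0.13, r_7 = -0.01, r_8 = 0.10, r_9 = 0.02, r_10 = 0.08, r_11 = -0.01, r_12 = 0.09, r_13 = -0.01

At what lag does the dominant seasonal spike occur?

2

The largest autocorrelation is r_2 = 0.49, with a weaker echo at lag 4 (0.28); the remaining lags stay at or below 0.13.
The dominant spike at lag 2 indicates a seasonal period of 2.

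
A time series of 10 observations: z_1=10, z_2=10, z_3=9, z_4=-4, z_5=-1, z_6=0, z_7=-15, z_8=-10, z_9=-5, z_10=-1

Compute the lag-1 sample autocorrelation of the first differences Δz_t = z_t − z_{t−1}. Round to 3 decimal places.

First differences Δz: 0, -1, -13, 3, 1, -15, 5, 5, 4
Mean of differences = -1.2222
Numerator Σ(Δz_t−Δz̄)(Δz_{t+1}−Δz̄) = -87.8272
Denominator Σ(Δz_t−Δz̄)² = 457.5556
r_1(Δz) = -87.8272 / 457.5556 = -0.192

-0.192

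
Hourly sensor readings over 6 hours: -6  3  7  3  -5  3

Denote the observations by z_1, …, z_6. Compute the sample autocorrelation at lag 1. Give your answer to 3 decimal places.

Mean z̄ = (-6 + 3 + 7 + 3 − 5 + 3)/6 = 0.8333
Deviations from mean: -6.8333, 2.1667, 6.1667, 2.1667, -5.8333, 2.1667
Σ(z_t−z̄)(z_{t+1}−z̄) = (-14.8056) + (13.3611) + (13.3611) + (-12.6389) + (-12.6389) = -13.3611
Denominator Σ(z_t−z̄)² = 132.8333
r_1 = -13.3611 / 132.8333 = -0.101

-0.101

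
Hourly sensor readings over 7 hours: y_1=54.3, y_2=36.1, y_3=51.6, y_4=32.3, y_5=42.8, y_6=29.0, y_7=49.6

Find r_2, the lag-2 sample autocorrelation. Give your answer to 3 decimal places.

0.525

Mean ȳ = (54.3 + 36.1 + 51.6 + 32.3 + 42.8 + 29.0 + 49.6)/7 = 42.2429
Deviations from mean: 12.0571, -6.1429, 9.3571, -9.9429, 0.5571, -13.2429, 7.3571
Σ(y_t−ȳ)(y_{t+2}−ȳ) = (112.8204) + (61.0776) + (5.2133) + (131.6718) + (4.0990) = 314.8820
Denominator Σ(y_t−ȳ)² = 599.3371
r_2 = 314.8820 / 599.3371 = 0.525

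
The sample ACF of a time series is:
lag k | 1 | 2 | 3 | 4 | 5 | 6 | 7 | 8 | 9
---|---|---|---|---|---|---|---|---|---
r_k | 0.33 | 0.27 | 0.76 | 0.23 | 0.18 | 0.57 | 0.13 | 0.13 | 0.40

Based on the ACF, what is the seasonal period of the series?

3

The largest autocorrelation is r_3 = 0.76, with weaker echoes at lags 6 (0.57) and 9 (0.40); the remaining lags stay at or below 0.33. The elevated value at lag 1 (0.33), dropping to 0.27 at lag 2, reflects decaying short-term dependence rather than seasonality.
The dominant spike at lag 3 indicates a seasonal period of 3.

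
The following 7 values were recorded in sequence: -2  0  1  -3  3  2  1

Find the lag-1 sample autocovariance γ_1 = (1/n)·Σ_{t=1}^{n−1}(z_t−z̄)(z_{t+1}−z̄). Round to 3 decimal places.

Mean z̄ = (-2 + 0 + 1 − 3 + 3 + 2 + 1)/7 = 0.2857
Σ_{t=1}^{6}(z_t−z̄)(z_{t+1}−z̄) = -4.9388
γ_1 = -4.9388 / 7 = -0.706

-0.706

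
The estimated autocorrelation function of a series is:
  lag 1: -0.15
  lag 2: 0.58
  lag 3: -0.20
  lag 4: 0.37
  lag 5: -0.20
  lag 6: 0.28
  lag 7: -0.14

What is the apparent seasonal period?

2

The largest autocorrelation is r_2 = 0.58, with weaker echoes at lags 4 (0.37) and 6 (0.28); the remaining lags stay at or below -0.14.
The dominant spike at lag 2 indicates a seasonal period of 2.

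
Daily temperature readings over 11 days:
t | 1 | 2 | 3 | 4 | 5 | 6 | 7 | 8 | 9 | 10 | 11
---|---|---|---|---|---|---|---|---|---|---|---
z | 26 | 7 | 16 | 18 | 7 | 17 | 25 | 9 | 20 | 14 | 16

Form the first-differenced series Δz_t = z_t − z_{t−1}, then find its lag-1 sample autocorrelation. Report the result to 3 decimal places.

First differences Δz: -19, 9, 2, -11, 10, 8, -16, 11, -6, 2
Mean of differences = -1.0000
Numerator Σ(Δz_t−Δz̄)(Δz_{t+1}−Δz̄) = -581.0000
Denominator Σ(Δz_t−Δz̄)² = 1138.0000
r_1(Δz) = -581.0000 / 1138.0000 = -0.511

-0.511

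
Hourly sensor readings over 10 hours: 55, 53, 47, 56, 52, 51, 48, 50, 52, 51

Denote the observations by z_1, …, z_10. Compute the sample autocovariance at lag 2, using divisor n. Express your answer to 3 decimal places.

-1.550

Mean z̄ = (55 + 53 + 47 + 56 + 52 + 51 + 48 + 50 + 52 + 51)/10 = 51.5000
Σ_{t=1}^{8}(z_t−z̄)(z_{t+2}−z̄) = -15.5000
γ_2 = -15.5000 / 10 = -1.550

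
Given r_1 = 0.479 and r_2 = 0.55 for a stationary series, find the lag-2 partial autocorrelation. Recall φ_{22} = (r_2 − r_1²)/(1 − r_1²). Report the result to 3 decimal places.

0.416

φ_{22} = (r_2 − r_1²) / (1 − r_1²)
r_1² = (0.479)² = 0.229441
Numerator = 0.55 − 0.2294 = 0.3206; denominator = 1 − 0.2294 = 0.7706
φ_{22} = 0.3206 / 0.7706 = 0.416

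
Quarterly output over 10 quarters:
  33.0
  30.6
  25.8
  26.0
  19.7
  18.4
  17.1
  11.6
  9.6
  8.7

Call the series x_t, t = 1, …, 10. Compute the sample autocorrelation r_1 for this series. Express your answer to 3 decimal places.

0.698

Mean x̄ = (33.0 + 30.6 + 25.8 + 26.0 + 19.7 + 18.4 + 17.1 + 11.6 + 9.6 + 8.7)/10 = 20.0500
Numerator Σ_{t=1}^{9}(x_t−x̄)(x_{t+1}−x̄) = 466.6975
Denominator Σ(x_t−x̄)² = 668.4450
r_1 = 466.6975 / 668.4450 = 0.698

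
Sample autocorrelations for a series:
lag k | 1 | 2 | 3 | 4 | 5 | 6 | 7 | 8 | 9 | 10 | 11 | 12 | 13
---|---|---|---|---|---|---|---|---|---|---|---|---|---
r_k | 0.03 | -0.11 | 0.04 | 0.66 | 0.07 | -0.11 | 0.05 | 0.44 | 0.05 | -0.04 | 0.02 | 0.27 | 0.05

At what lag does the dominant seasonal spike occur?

The largest autocorrelation is r_4 = 0.66, with weaker echoes at lags 8 (0.44) and 12 (0.27); the remaining lags stay at or below 0.07.
The dominant spike at lag 4 indicates a seasonal period of 4.

4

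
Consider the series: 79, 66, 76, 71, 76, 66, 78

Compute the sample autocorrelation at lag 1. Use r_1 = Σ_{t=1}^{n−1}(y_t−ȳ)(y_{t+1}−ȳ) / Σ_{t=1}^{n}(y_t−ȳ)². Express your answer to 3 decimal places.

-0.717

Mean ȳ = (79 + 66 + 76 + 71 + 76 + 66 + 78)/7 = 73.1429
Deviations from mean: 5.8571, -7.1429, 2.8571, -2.1429, 2.8571, -7.1429, 4.8571
Numerator Σ_{t=1}^{6}(y_t−ȳ)(y_{t+1}−ȳ) = -129.5918
Denominator Σ(y_t−ȳ)² = 180.8571
r_1 = -129.5918 / 180.8571 = -0.717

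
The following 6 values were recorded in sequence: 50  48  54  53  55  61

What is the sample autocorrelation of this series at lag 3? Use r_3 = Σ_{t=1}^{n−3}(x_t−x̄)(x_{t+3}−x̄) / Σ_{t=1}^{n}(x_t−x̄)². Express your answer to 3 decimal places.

Mean x̄ = (50 + 48 + 54 + 53 + 55 + 61)/6 = 53.5000
Deviations from mean: -3.5000, -5.5000, 0.5000, -0.5000, 1.5000, 7.5000
Numerator Σ_{t=1}^{3}(x_t−x̄)(x_{t+3}−x̄) = -2.7500
Denominator Σ(x_t−x̄)² = 101.5000
r_3 = -2.7500 / 101.5000 = -0.027

-0.027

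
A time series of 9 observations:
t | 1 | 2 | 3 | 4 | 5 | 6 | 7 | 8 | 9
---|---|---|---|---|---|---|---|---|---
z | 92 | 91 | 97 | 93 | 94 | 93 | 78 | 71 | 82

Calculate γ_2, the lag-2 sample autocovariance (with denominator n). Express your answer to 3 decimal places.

Mean z̄ = (92 + 91 + 97 + 93 + 94 + 93 + 78 + 71 + 82)/9 = 87.8889
Σ_{t=1}^{7}(z_t−z̄)(z_{t+2}−z̄) = 46.6420
γ_2 = 46.6420 / 9 = 5.182

5.182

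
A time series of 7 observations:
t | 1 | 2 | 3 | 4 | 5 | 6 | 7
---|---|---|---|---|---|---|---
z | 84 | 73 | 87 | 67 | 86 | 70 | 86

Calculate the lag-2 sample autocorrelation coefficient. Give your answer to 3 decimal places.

Mean z̄ = (84 + 73 + 87 + 67 + 86 + 70 + 86)/7 = 79.0000
Deviations from mean: 5.0000, -6.0000, 8.0000, -12.0000, 7.0000, -9.0000, 7.0000
Σ(z_t−z̄)(z_{t+2}−z̄) = (40.0000) + (72.0000) + (56.0000) + (108.0000) + (49.0000) = 325.0000
Denominator Σ(z_t−z̄)² = 448.0000
r_2 = 325.0000 / 448.0000 = 0.725

0.725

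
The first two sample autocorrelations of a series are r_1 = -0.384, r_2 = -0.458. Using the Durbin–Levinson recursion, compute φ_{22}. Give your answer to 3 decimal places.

φ_{22} = (r_2 − r_1²) / (1 − r_1²)
r_1² = (-0.384)² = 0.147456
Numerator = -0.458 − 0.1475 = -0.6055; denominator = 1 − 0.1475 = 0.8525
φ_{22} = -0.6055 / 0.8525 = -0.710

-0.710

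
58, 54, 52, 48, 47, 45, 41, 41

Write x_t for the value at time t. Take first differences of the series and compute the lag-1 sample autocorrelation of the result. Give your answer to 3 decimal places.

First differences Δx: -4, -2, -4, -1, -2, -4, 0
Mean of differences = -2.4286
Numerator Σ(Δx_t−Δx̄)(Δx_{t+1}−Δx̄) = -7.4694
Denominator Σ(Δx_t−Δx̄)² = 15.7143
r_1(Δx) = -7.4694 / 15.7143 = -0.475

-0.475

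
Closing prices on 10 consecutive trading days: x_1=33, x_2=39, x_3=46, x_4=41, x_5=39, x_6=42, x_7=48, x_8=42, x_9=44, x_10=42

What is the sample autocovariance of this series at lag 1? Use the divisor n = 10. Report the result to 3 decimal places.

Mean x̄ = (33 + 39 + 46 + 41 + 39 + 42 + 48 + 42 + 44 + 42)/10 = 41.6000
Σ_{t=1}^{9}(x_t−x̄)(x_{t+1}−x̄) = 15.8400
γ_1 = 15.8400 / 10 = 1.584

1.584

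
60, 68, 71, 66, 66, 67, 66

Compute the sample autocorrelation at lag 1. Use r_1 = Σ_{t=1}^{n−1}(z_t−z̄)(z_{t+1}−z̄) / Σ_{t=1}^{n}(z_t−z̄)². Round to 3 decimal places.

-0.067

Mean z̄ = (60 + 68 + 71 + 66 + 66 + 67 + 66)/7 = 66.2857
Deviations from mean: -6.2857, 1.7143, 4.7143, -0.2857, -0.2857, 0.7143, -0.2857
Numerator Σ_{t=1}^{6}(z_t−z̄)(z_{t+1}−z̄) = -4.3673
Denominator Σ(z_t−z̄)² = 65.4286
r_1 = -4.3673 / 65.4286 = -0.067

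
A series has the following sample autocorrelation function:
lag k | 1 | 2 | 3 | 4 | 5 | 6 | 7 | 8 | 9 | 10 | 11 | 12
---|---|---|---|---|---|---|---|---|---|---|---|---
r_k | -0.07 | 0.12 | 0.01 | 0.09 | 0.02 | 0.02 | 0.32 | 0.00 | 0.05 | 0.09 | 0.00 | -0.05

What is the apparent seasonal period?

The largest autocorrelation is r_7 = 0.32; the remaining lags stay at or below 0.12.
The dominant spike at lag 7 indicates a seasonal period of 7.

7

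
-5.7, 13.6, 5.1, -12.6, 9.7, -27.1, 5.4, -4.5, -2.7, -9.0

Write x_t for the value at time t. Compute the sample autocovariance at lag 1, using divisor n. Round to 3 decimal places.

Mean x̄ = (-5.7 + 13.6 + 5.1 − 12.6 + 9.7 − 27.1 + 5.4 − 4.5 − 2.7 − 9.0)/10 = -2.7800
Σ_{t=1}^{9}(x_t−x̄)(x_{t+1}−x̄) = -635.8464
γ_1 = -635.8464 / 10 = -63.585

-63.585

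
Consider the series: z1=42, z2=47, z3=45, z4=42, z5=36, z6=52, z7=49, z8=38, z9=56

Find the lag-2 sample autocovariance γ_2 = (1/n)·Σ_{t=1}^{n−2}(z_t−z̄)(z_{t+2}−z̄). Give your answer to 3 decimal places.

Mean z̄ = (42 + 47 + 45 + 42 + 36 + 52 + 49 + 38 + 56)/9 = 45.2222
Σ_{t=1}^{7}(z_t−z̄)(z_{t+2}−z̄) = -67.8765
γ_2 = -67.8765 / 9 = -7.542

-7.542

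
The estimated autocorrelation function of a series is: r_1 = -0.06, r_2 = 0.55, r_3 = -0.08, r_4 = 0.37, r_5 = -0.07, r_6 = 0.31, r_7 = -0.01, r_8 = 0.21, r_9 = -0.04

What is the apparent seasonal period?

2

The largest autocorrelation is r_2 = 0.55, with weaker echoes at lags 4 (0.37), 6 (0.31) and 8 (0.21); the remaining lags stay at or below -0.01.
The dominant spike at lag 2 indicates a seasonal period of 2.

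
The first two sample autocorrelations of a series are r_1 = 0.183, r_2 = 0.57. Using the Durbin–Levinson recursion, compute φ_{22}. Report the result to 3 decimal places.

0.555

φ_{22} = (r_2 − r_1²) / (1 − r_1²)
r_1² = (0.183)² = 0.033489
Numerator = 0.57 − 0.0335 = 0.5365; denominator = 1 − 0.0335 = 0.9665
φ_{22} = 0.5365 / 0.9665 = 0.555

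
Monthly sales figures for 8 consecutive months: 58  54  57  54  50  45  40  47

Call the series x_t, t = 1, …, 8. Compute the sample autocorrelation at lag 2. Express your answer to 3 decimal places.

0.226

Mean x̄ = (58 + 54 + 57 + 54 + 50 + 45 + 40 + 47)/8 = 50.6250
Deviations from mean: 7.3750, 3.3750, 6.3750, 3.3750, -0.6250, -5.6250, -10.6250, -3.6250
Σ(x_t−x̄)(x_{t+2}−x̄) = (47.0156) + (11.3906) + (-3.9844) + (-18.9844) + (6.6406) + (20.3906) = 62.4688
Denominator Σ(x_t−x̄)² = 275.8750
r_2 = 62.4688 / 275.8750 = 0.226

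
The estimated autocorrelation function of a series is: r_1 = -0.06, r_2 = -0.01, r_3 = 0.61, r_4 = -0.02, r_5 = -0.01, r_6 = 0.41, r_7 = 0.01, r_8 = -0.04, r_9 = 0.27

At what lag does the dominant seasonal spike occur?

The largest autocorrelation is r_3 = 0.61, with weaker echoes at lags 6 (0.41) and 9 (0.27); the remaining lags stay at or below 0.01.
The dominant spike at lag 3 indicates a seasonal period of 3.

3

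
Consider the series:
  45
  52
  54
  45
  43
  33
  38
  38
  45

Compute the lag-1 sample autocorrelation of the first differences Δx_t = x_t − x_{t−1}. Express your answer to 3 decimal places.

First differences Δx: 7, 2, -9, -2, -10, 5, 0, 7
Mean of differences = 0.0000
Numerator Σ(Δx_t−Δx̄)(Δx_{t+1}−Δx̄) = -16.0000
Denominator Σ(Δx_t−Δx̄)² = 312.0000
r_1(Δx) = -16.0000 / 312.0000 = -0.051

-0.051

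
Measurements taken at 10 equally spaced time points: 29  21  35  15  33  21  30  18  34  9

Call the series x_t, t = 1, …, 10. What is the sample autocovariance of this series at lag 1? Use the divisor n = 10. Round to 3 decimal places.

-52.675

Mean x̄ = (29 + 21 + 35 + 15 + 33 + 21 + 30 + 18 + 34 + 9)/10 = 24.5000
Σ_{t=1}^{9}(x_t−x̄)(x_{t+1}−x̄) = -526.7500
γ_1 = -526.7500 / 10 = -52.675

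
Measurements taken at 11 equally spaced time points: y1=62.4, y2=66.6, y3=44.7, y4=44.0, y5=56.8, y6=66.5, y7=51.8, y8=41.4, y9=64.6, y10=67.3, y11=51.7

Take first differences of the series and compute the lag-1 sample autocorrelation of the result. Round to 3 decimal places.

First differences Δy: 4.2, -21.9, -0.7, 12.8, 9.7, -14.7, -10.4, 23.2, 2.7, -15.6
Mean of differences = -1.0700
Numerator Σ(Δy_t−Δȳ)(Δy_{t+1}−Δȳ) = -172.3159
Denominator Σ(Δy_t−Δȳ)² = 1857.3610
r_1(Δy) = -172.3159 / 1857.3610 = -0.093

-0.093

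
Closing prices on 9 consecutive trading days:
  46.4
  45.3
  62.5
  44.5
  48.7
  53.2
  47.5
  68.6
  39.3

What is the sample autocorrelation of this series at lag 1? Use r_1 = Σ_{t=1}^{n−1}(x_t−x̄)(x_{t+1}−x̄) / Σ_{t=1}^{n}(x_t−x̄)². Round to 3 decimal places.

-0.539

Mean x̄ = (46.4 + 45.3 + 62.5 + 44.5 + 48.7 + 53.2 + 47.5 + 68.6 + 39.3)/9 = 50.6667
Numerator Σ_{t=1}^{8}(x_t−x̄)(x_{t+1}−x̄) = -375.0878
Denominator Σ(x_t−x̄)² = 696.1800
r_1 = -375.0878 / 696.1800 = -0.539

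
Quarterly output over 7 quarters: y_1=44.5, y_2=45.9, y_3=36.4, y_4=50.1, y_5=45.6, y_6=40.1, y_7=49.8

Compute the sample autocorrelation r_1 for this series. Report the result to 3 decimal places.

-0.530

Mean ȳ = (44.5 + 45.9 + 36.4 + 50.1 + 45.6 + 40.1 + 49.8)/7 = 44.6286
Deviations from mean: -0.1286, 1.2714, -8.2286, 5.4714, 0.9714, -4.5286, 5.1714
Σ(y_t−ȳ)(y_{t+1}−ȳ) = (-0.1635) + (-10.4620) + (-45.0220) + (5.3151) + (-4.3992) + (-23.4192) = -78.1508
Denominator Σ(y_t−ȳ)² = 147.4743
r_1 = -78.1508 / 147.4743 = -0.530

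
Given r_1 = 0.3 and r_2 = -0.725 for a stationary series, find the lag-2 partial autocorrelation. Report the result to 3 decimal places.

φ_{22} = (r_2 − r_1²) / (1 − r_1²)
r_1² = (0.3)² = 0.09
Numerator = -0.725 − 0.0900 = -0.8150; denominator = 1 − 0.0900 = 0.9100
φ_{22} = -0.8150 / 0.9100 = -0.896

-0.896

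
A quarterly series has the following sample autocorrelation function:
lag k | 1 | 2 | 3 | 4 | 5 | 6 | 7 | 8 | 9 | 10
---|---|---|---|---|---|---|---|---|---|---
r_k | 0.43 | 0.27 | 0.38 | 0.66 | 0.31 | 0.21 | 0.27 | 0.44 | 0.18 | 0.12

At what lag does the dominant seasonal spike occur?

The largest autocorrelation is r_4 = 0.66, with a weaker echo at lag 8 (0.44); the remaining lags stay at or below 0.43. The elevated value at lag 1 (0.43), dropping to 0.27 at lag 2, reflects decaying short-term dependence rather than seasonality.
The dominant spike at lag 4 indicates a seasonal period of 4.

4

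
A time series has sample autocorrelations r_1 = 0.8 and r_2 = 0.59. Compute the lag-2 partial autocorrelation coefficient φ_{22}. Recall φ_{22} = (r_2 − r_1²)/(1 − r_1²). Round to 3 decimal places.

φ_{22} = (r_2 − r_1²) / (1 − r_1²)
r_1² = (0.8)² = 0.64
Numerator = 0.59 − 0.6400 = -0.0500; denominator = 1 − 0.6400 = 0.3600
φ_{22} = -0.0500 / 0.3600 = -0.139

-0.139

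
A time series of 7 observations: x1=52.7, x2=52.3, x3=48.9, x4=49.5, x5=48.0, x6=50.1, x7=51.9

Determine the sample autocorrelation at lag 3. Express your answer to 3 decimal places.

Mean x̄ = (52.7 + 52.3 + 48.9 + 49.5 + 48.0 + 50.1 + 51.9)/7 = 50.4857
Deviations from mean: 2.2143, 1.8143, -1.5857, -0.9857, -2.4857, -0.3857, 1.4143
Numerator Σ_{t=1}^{4}(x_t−x̄)(x_{t+3}−x̄) = -7.4749
Denominator Σ(x_t−x̄)² = 20.0086
r_3 = -7.4749 / 20.0086 = -0.374

-0.374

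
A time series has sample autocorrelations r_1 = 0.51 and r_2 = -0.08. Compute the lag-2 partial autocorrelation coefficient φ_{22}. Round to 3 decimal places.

-0.460

φ_{22} = (r_2 − r_1²) / (1 − r_1²)
r_1² = (0.51)² = 0.2601
Numerator = -0.08 − 0.2601 = -0.3401; denominator = 1 − 0.2601 = 0.7399
φ_{22} = -0.3401 / 0.7399 = -0.460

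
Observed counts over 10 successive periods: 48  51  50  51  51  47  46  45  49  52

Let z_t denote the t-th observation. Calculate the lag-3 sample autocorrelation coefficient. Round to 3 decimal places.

Mean z̄ = (48 + 51 + 50 + 51 + 51 + 47 + 46 + 45 + 49 + 52)/10 = 49.0000
Σ(z_t−z̄)(z_{t+3}−z̄) = (-2.0000) + (4.0000) + (-2.0000) + (-6.0000) + (-8.0000) + (0.0000) + (-9.0000) = -23.0000
Denominator Σ(z_t−z̄)² = 52.0000
r_3 = -23.0000 / 52.0000 = -0.442

-0.442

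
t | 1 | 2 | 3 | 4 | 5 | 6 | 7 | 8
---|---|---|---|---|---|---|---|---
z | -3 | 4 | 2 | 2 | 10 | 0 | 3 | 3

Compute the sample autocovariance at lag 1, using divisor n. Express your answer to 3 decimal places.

Mean z̄ = (-3 + 4 + 2 + 2 + 10 + 0 + 3 + 3)/8 = 2.6250
Deviations: -5.6250, 1.3750, -0.6250, -0.6250, 7.3750, -2.6250, 0.3750, 0.3750
Σ_{t=1}^{7}(z_t−z̄)(z_{t+1}−z̄) = -33.0156
γ_1 = -33.0156 / 8 = -4.127

-4.127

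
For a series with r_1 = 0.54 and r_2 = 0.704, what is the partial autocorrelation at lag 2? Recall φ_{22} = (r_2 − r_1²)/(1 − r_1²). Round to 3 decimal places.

0.582

φ_{22} = (r_2 − r_1²) / (1 − r_1²)
r_1² = (0.54)² = 0.2916
Numerator = 0.704 − 0.2916 = 0.4124; denominator = 1 − 0.2916 = 0.7084
φ_{22} = 0.4124 / 0.7084 = 0.582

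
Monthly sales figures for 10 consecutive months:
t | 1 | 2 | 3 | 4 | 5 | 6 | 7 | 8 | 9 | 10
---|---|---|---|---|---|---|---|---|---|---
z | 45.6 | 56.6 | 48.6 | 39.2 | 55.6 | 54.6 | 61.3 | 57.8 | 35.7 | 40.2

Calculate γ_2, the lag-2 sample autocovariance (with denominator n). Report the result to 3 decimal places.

Mean z̄ = (45.6 + 56.6 + 48.6 + 39.2 + 55.6 + 54.6 + 61.3 + 57.8 + 35.7 + 40.2)/10 = 49.5200
Σ_{t=1}^{8}(z_t−z̄)(z_{t+2}−z̄) = -253.7628
γ_2 = -253.7628 / 10 = -25.376

-25.376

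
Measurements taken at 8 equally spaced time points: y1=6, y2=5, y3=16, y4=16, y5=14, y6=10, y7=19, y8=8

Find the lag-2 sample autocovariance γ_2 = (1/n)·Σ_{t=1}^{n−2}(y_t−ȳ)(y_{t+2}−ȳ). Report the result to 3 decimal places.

Mean ȳ = (6 + 5 + 16 + 16 + 14 + 10 + 19 + 8)/8 = 11.7500
Deviations: -5.7500, -6.7500, 4.2500, 4.2500, 2.2500, -1.7500, 7.2500, -3.7500
Σ_{t=1}^{6}(y_t−ȳ)(y_{t+2}−ȳ) = -28.1250
γ_2 = -28.1250 / 8 = -3.516

-3.516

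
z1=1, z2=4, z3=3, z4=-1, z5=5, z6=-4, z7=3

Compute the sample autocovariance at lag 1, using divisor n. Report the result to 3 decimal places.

-5.353

Mean z̄ = (1 + 4 + 3 − 1 + 5 − 4 + 3)/7 = 1.5714
Σ_{t=1}^{6}(z_t−z̄)(z_{t+1}−z̄) = -37.4694
γ_1 = -37.4694 / 7 = -5.353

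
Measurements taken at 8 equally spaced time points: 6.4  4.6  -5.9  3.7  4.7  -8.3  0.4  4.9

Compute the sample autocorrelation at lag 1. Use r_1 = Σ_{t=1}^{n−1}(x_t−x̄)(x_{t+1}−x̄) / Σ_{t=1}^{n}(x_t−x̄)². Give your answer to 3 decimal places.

-0.204

Mean x̄ = (6.4 + 4.6 − 5.9 + 3.7 + 4.7 − 8.3 + 0.4 + 4.9)/8 = 1.3125
Numerator Σ_{t=1}^{7}(x_t−x̄)(x_{t+1}−x̄) = -43.1827
Denominator Σ(x_t−x̄)² = 211.9888
r_1 = -43.1827 / 211.9888 = -0.204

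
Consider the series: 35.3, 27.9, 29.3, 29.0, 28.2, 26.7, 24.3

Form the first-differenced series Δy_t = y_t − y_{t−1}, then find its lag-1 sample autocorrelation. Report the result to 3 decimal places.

First differences Δy: -7.4, 1.4, -0.3, -0.8, -1.5, -2.4
Mean of differences = -1.8333
Numerator Σ(Δy_t−Δȳ)(Δy_{t+1}−Δȳ) = -11.3011
Denominator Σ(Δy_t−Δȳ)² = 45.2933
r_1(Δy) = -11.3011 / 45.2933 = -0.250

-0.250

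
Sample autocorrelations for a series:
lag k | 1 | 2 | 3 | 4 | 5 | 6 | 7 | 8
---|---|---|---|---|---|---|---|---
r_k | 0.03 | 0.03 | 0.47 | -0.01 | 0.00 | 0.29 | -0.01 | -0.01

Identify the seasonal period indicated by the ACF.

The largest autocorrelation is r_3 = 0.47, with a weaker echo at lag 6 (0.29); the remaining lags stay at or below 0.03.
The dominant spike at lag 3 indicates a seasonal period of 3.

3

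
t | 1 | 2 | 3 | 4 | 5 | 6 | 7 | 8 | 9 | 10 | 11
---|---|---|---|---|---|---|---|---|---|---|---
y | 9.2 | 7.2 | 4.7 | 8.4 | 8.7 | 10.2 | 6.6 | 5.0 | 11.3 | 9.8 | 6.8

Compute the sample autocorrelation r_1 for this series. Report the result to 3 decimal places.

Mean ȳ = (9.2 + 7.2 + 4.7 + 8.4 + 8.7 + 10.2 + 6.6 + 5.0 + 11.3 + 9.8 + 6.8)/11 = 7.9909
Numerator Σ_{t=1}^{10}(y_t−ȳ)(y_{t+1}−ȳ) = -2.8210
Denominator Σ(y_t−ȳ)² = 44.9891
r_1 = -2.8210 / 44.9891 = -0.063

-0.063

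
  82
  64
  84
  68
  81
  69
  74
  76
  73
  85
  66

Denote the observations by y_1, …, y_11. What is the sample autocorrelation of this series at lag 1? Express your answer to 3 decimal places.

-0.760

Mean ȳ = (82 + 64 + 84 + 68 + 81 + 69 + 74 + 76 + 73 + 85 + 66)/11 = 74.7273
Numerator Σ_{t=1}^{10}(y_t−ȳ)(y_{t+1}−ȳ) = -424.3471
Denominator Σ(y_t−ȳ)² = 558.1818
r_1 = -424.3471 / 558.1818 = -0.760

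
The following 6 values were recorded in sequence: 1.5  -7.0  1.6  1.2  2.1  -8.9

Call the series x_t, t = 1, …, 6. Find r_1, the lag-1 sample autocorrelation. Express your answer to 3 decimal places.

-0.337

Mean x̄ = (1.5 − 7.0 + 1.6 + 1.2 + 2.1 − 8.9)/6 = -1.5833
Deviations from mean: 3.0833, -5.4167, 3.1833, 2.7833, 3.6833, -7.3167
Σ(x_t−x̄)(x_{t+1}−x̄) = (-16.7014) + (-17.2431) + (8.8603) + (10.2519) + (-26.9497) = -41.7819
Denominator Σ(x_t−x̄)² = 123.8283
r_1 = -41.7819 / 123.8283 = -0.337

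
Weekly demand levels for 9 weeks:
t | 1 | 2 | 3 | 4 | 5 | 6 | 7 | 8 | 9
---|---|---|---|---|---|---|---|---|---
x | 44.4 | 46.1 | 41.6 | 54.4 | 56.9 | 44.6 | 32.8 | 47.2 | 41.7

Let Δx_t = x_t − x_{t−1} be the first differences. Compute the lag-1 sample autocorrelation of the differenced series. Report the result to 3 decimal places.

-0.233

First differences Δx: 1.7, -4.5, 12.8, 2.5, -12.3, -11.8, 14.4, -5.5
Mean of differences = -0.3375
Numerator Σ(Δx_t−Δx̄)(Δx_{t+1}−Δx̄) = -167.7227
Denominator Σ(Δx_t−Δx̄)² = 720.4588
r_1(Δx) = -167.7227 / 720.4588 = -0.233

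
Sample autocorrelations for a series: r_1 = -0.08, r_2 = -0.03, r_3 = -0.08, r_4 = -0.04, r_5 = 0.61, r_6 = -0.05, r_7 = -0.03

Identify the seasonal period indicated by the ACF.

5

The largest autocorrelation is r_5 = 0.61; the remaining lags stay at or below -0.03.
The dominant spike at lag 5 indicates a seasonal period of 5.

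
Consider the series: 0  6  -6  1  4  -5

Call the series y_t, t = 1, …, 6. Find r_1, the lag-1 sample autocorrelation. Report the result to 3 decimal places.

Mean ȳ = (0 + 6 − 6 + 1 + 4 − 5)/6 = 0.0000
Deviations from mean: 0.0000, 6.0000, -6.0000, 1.0000, 4.0000, -5.0000
Σ(y_t−ȳ)(y_{t+1}−ȳ) = (0.0000) + (-36.0000) + (-6.0000) + (4.0000) + (-20.0000) = -58.0000
Denominator Σ(y_t−ȳ)² = 114.0000
r_1 = -58.0000 / 114.0000 = -0.509

-0.509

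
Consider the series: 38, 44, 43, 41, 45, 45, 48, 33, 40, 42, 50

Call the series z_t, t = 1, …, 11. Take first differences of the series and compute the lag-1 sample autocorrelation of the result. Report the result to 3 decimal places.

First differences Δz: 6, -1, -2, 4, 0, 3, -15, 7, 2, 8
Mean of differences = 1.2000
Numerator Σ(Δz_t−Δz̄)(Δz_{t+1}−Δz̄) = -131.0400
Denominator Σ(Δz_t−Δz̄)² = 393.6000
r_1(Δz) = -131.0400 / 393.6000 = -0.333

-0.333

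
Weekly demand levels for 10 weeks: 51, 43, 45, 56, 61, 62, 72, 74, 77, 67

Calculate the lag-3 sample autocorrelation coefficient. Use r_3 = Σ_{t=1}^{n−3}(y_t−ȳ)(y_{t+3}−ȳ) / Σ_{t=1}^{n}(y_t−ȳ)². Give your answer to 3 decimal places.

0.048

Mean ȳ = (51 + 43 + 45 + 56 + 61 + 62 + 72 + 74 + 77 + 67)/10 = 60.8000
Numerator Σ_{t=1}^{7}(y_t−ȳ)(y_{t+3}−ȳ) = 62.2800
Denominator Σ(y_t−ȳ)² = 1287.6000
r_3 = 62.2800 / 1287.6000 = 0.048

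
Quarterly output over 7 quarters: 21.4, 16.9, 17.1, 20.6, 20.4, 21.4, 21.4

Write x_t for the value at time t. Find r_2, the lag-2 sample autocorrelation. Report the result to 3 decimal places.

Mean x̄ = (21.4 + 16.9 + 17.1 + 20.6 + 20.4 + 21.4 + 21.4)/7 = 19.8857
Deviations from mean: 1.5143, -2.9857, -2.7857, 0.7143, 0.5143, 1.5143, 1.5143
Σ(x_t−x̄)(x_{t+2}−x̄) = (-4.2184) + (-2.1327) + (-1.4327) + (1.0816) + (0.7788) = -5.9233
Denominator Σ(x_t−x̄)² = 24.3286
r_2 = -5.9233 / 24.3286 = -0.243

-0.243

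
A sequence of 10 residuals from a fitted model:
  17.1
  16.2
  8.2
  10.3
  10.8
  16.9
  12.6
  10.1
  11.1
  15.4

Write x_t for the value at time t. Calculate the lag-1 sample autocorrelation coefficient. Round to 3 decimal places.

Mean x̄ = (17.1 + 16.2 + 8.2 + 10.3 + 10.8 + 16.9 + 12.6 + 10.1 + 11.1 + 15.4)/10 = 12.8700
Numerator Σ_{t=1}^{9}(x_t−x̄)(x_{t+1}−x̄) = 7.5991
Denominator Σ(x_t−x̄)² = 95.2010
r_1 = 7.5991 / 95.2010 = 0.080

0.080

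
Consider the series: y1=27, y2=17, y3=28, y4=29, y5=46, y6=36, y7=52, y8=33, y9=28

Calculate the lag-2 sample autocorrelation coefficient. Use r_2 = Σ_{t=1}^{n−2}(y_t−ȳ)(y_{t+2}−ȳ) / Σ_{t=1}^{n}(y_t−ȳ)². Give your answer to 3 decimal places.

0.192

Mean ȳ = (27 + 17 + 28 + 29 + 46 + 36 + 52 + 33 + 28)/9 = 32.8889
Numerator Σ_{t=1}^{7}(y_t−ȳ)(y_{t+2}−ȳ) = 171.8642
Denominator Σ(y_t−ȳ)² = 896.8889
r_2 = 171.8642 / 896.8889 = 0.192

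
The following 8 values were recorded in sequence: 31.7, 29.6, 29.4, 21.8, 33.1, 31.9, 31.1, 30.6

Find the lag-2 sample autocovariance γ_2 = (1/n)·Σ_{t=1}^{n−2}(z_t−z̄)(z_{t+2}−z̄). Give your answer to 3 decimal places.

Mean z̄ = (31.7 + 29.6 + 29.4 + 21.8 + 33.1 + 31.9 + 31.1 + 30.6)/8 = 29.9000
Deviations: 1.8000, -0.3000, -0.5000, -8.1000, 3.2000, 2.0000, 1.2000, 0.7000
Σ_{t=1}^{6}(z_t−z̄)(z_{t+2}−z̄) = -11.0300
γ_2 = -11.0300 / 8 = -1.379

-1.379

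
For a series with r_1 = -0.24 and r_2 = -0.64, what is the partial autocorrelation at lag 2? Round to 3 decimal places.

φ_{22} = (r_2 − r_1²) / (1 − r_1²)
r_1² = (-0.24)² = 0.0576
Numerator = -0.64 − 0.0576 = -0.6976; denominator = 1 − 0.0576 = 0.9424
φ_{22} = -0.6976 / 0.9424 = -0.740

-0.740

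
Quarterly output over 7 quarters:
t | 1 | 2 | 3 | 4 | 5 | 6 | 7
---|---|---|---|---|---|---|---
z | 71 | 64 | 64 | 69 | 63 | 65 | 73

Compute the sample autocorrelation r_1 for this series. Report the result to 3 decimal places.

-0.223

Mean z̄ = (71 + 64 + 64 + 69 + 63 + 65 + 73)/7 = 67.0000
Deviations from mean: 4.0000, -3.0000, -3.0000, 2.0000, -4.0000, -2.0000, 6.0000
Σ(z_t−z̄)(z_{t+1}−z̄) = (-12.0000) + (9.0000) + (-6.0000) + (-8.0000) + (8.0000) + (-12.0000) = -21.0000
Denominator Σ(z_t−z̄)² = 94.0000
r_1 = -21.0000 / 94.0000 = -0.223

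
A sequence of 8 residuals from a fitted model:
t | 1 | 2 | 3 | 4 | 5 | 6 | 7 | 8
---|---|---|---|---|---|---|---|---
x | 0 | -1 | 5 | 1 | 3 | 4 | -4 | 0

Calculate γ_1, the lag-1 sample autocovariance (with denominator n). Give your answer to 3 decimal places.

Mean x̄ = (0 − 1 + 5 + 1 + 3 + 4 − 4 + 0)/8 = 1.0000
Σ_{t=1}^{7}(x_t−x̄)(x_{t+1}−x̄) = -10.0000
γ_1 = -10.0000 / 8 = -1.250

-1.250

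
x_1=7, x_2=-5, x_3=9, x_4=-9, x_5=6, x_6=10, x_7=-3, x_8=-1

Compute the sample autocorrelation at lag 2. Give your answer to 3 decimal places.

Mean x̄ = (7 − 5 + 9 − 9 + 6 + 10 − 3 − 1)/8 = 1.7500
Deviations from mean: 5.2500, -6.7500, 7.2500, -10.7500, 4.2500, 8.2500, -4.7500, -2.7500
Numerator Σ_{t=1}^{6}(x_t−x̄)(x_{t+2}−x̄) = 9.8750
Denominator Σ(x_t−x̄)² = 357.5000
r_2 = 9.8750 / 357.5000 = 0.028

0.028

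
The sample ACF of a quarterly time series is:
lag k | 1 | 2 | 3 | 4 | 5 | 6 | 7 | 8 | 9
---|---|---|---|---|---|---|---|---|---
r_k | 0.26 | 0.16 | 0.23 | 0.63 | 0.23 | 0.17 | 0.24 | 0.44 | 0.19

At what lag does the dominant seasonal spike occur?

The largest autocorrelation is r_4 = 0.63, with a weaker echo at lag 8 (0.44); the remaining lags stay at or below 0.26.
The dominant spike at lag 4 indicates a seasonal period of 4.

4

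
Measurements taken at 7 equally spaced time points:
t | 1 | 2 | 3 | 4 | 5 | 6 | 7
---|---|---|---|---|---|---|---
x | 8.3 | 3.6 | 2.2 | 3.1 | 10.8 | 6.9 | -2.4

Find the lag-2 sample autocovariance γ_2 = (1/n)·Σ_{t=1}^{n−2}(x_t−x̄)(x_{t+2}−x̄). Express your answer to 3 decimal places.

-9.887

Mean x̄ = (8.3 + 3.6 + 2.2 + 3.1 + 10.8 + 6.9 − 2.4)/7 = 4.6429
Deviations: 3.6571, -1.0429, -2.4429, -1.5429, 6.1571, 2.2571, -7.0429
Σ_{t=1}^{5}(x_t−x̄)(x_{t+2}−x̄) = -69.2122
γ_2 = -69.2122 / 7 = -9.887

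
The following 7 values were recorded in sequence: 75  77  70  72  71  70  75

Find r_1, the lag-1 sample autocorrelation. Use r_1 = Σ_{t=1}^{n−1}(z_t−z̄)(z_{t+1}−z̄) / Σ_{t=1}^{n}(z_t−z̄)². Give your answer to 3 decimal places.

0.006

Mean z̄ = (75 + 77 + 70 + 72 + 71 + 70 + 75)/7 = 72.8571
Σ(z_t−z̄)(z_{t+1}−z̄) = (8.8776) + (-11.8367) + (2.4490) + (1.5918) + (5.3061) + (-6.1224) = 0.2653
Denominator Σ(z_t−z̄)² = 46.8571
r_1 = 0.2653 / 46.8571 = 0.006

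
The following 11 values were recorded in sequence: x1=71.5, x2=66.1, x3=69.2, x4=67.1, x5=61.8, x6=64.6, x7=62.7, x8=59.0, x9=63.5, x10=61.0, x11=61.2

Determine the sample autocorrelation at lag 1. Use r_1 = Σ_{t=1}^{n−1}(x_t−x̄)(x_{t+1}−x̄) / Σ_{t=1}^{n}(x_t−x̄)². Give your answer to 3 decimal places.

0.365

Mean x̄ = (71.5 + 66.1 + 69.2 + 67.1 + 61.8 + 64.6 + 62.7 + 59.0 + 63.5 + 61.0 + 61.2)/11 = 64.3364
Numerator Σ_{t=1}^{10}(x_t−x̄)(x_{t+1}−x̄) = 52.9932
Denominator Σ(x_t−x̄)² = 145.0455
r_1 = 52.9932 / 145.0455 = 0.365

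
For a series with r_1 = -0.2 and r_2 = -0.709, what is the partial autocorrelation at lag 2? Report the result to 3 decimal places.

-0.780

φ_{22} = (r_2 − r_1²) / (1 − r_1²)
r_1² = (-0.2)² = 0.04
Numerator = -0.709 − 0.0400 = -0.7490; denominator = 1 − 0.0400 = 0.9600
φ_{22} = -0.7490 / 0.9600 = -0.780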